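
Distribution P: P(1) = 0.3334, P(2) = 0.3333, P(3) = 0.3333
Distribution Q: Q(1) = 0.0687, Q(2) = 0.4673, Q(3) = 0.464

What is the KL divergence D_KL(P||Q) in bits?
0.4382 bits

D_KL(P||Q) = Σ P(x) log₂(P(x)/Q(x))

Computing term by term:
  P(1)·log₂(P(1)/Q(1)) = 0.3334·log₂(0.3334/0.0687) = 0.75978
  P(2)·log₂(P(2)/Q(2)) = 0.3333·log₂(0.3333/0.4673) = -0.16249
  P(3)·log₂(P(3)/Q(3)) = 0.3333·log₂(0.3333/0.464) = -0.15909

D_KL(P||Q) = 0.75978 - 0.16249 - 0.15909 = 0.43820 ≈ 0.4382 bits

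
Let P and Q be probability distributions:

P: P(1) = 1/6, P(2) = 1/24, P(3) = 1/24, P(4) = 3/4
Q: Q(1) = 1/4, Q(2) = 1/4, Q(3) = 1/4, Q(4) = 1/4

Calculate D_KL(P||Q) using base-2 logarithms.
0.8758 bits

D_KL(P||Q) = Σ P(x) log₂(P(x)/Q(x))

Computing term by term:
  P(1)·log₂(P(1)/Q(1)) = (1/6)·log₂((1/6)/(1/4)) = -0.09749
  P(2)·log₂(P(2)/Q(2)) = (1/24)·log₂((1/24)/(1/4)) = -0.10771
  P(3)·log₂(P(3)/Q(3)) = (1/24)·log₂((1/24)/(1/4)) = -0.10771
  P(4)·log₂(P(4)/Q(4)) = (3/4)·log₂((3/4)/(1/4)) = 1.18872

D_KL(P||Q) = -0.09749 - 0.10771 - 0.10771 + 1.18872 = 0.87581 ≈ 0.8758 bits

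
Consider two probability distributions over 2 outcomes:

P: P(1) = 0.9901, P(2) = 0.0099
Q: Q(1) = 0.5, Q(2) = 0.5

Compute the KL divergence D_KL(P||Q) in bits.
0.9199 bits

D_KL(P||Q) = Σ P(x) log₂(P(x)/Q(x))

Computing term by term:
  P(1)·log₂(P(1)/Q(1)) = 0.9901·log₂(0.9901/0.5) = 0.97589
  P(2)·log₂(P(2)/Q(2)) = 0.0099·log₂(0.0099/0.5) = -0.05602

D_KL(P||Q) = 0.97589 - 0.05602 = 0.91987 ≈ 0.9199 bits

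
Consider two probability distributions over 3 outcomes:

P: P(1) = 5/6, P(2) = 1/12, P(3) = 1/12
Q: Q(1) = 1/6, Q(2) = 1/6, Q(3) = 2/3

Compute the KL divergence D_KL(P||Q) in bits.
1.6016 bits

D_KL(P||Q) = Σ P(x) log₂(P(x)/Q(x))

Computing term by term:
  P(1)·log₂(P(1)/Q(1)) = (5/6)·log₂((5/6)/(1/6)) = 1.93494
  P(2)·log₂(P(2)/Q(2)) = (1/12)·log₂((1/12)/(1/6)) = -0.08333
  P(3)·log₂(P(3)/Q(3)) = (1/12)·log₂((1/12)/(2/3)) = -0.25000

D_KL(P||Q) = 1.93494 - 0.08333 - 0.25000 = 1.60161 ≈ 1.6016 bits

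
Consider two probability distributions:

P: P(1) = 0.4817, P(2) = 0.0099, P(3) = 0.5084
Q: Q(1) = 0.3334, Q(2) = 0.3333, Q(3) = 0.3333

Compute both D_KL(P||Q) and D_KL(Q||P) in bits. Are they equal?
D_KL(P||Q) = 0.5152 bits, D_KL(Q||P) = 1.3109 bits. No, they are not equal.

D_KL(P||Q) = Σ P(x) log₂(P(x)/Q(x))

Computing term by term:
  P(1)·log₂(P(1)/Q(1)) = 0.4817·log₂(0.4817/0.3334) = 0.25573
  P(2)·log₂(P(2)/Q(2)) = 0.0099·log₂(0.0099/0.3333) = -0.05023
  P(3)·log₂(P(3)/Q(3)) = 0.5084·log₂(0.5084/0.3333) = 0.30969

D_KL(P||Q) = 0.25573 - 0.05023 + 0.30969 = 0.51519 ≈ 0.5152 bits

D_KL(Q||P) = Σ Q(x) log₂(Q(x)/P(x))

Computing term by term:
  Q(1)·log₂(Q(1)/P(1)) = 0.3334·log₂(0.3334/0.4817) = -0.17700
  Q(2)·log₂(Q(2)/P(2)) = 0.3333·log₂(0.3333/0.0099) = 1.69091
  Q(3)·log₂(Q(3)/P(3)) = 0.3333·log₂(0.3333/0.5084) = -0.20303

D_KL(Q||P) = -0.17700 + 1.69091 - 0.20303 = 1.31088 ≈ 1.3109 bits

These are NOT equal (difference: 0.7957 bits). KL divergence is asymmetric: D_KL(P||Q) ≠ D_KL(Q||P) in general.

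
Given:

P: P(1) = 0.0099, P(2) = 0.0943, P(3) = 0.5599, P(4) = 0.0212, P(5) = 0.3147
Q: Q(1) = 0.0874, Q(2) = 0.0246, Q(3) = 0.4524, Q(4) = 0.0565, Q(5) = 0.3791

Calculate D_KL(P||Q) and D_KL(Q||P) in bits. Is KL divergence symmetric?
D_KL(P||Q) = 0.2094 bits, D_KL(Q||P) = 0.2695 bits. No, KL divergence is not symmetric.

D_KL(P||Q) = Σ P(x) log₂(P(x)/Q(x))

Computing term by term:
  P(1)·log₂(P(1)/Q(1)) = 0.0099·log₂(0.0099/0.0874) = -0.03111
  P(2)·log₂(P(2)/Q(2)) = 0.0943·log₂(0.0943/0.0246) = 0.18281
  P(3)·log₂(P(3)/Q(3)) = 0.5599·log₂(0.5599/0.4524) = 0.17221
  P(4)·log₂(P(4)/Q(4)) = 0.0212·log₂(0.0212/0.0565) = -0.02998
  P(5)·log₂(P(5)/Q(5)) = 0.3147·log₂(0.3147/0.3791) = -0.08453

D_KL(P||Q) = -0.03111 + 0.18281 + 0.17221 - 0.02998 - 0.08453 = 0.20940 ≈ 0.2094 bits

D_KL(Q||P) = Σ Q(x) log₂(Q(x)/P(x))

Computing term by term:
  Q(1)·log₂(Q(1)/P(1)) = 0.0874·log₂(0.0874/0.0099) = 0.27462
  Q(2)·log₂(Q(2)/P(2)) = 0.0246·log₂(0.0246/0.0943) = -0.04769
  Q(3)·log₂(Q(3)/P(3)) = 0.4524·log₂(0.4524/0.5599) = -0.13914
  Q(4)·log₂(Q(4)/P(4)) = 0.0565·log₂(0.0565/0.0212) = 0.07990
  Q(5)·log₂(Q(5)/P(5)) = 0.3791·log₂(0.3791/0.3147) = 0.10183

D_KL(Q||P) = 0.27462 - 0.04769 - 0.13914 + 0.07990 + 0.10183 = 0.26952 ≈ 0.2695 bits

These are NOT equal (difference: 0.0601 bits). KL divergence is asymmetric: D_KL(P||Q) ≠ D_KL(Q||P) in general.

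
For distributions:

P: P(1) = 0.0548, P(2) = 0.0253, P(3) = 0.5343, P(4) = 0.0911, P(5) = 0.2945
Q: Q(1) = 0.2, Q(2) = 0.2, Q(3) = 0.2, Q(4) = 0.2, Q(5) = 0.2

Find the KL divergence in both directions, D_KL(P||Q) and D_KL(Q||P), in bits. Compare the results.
D_KL(P||Q) = 0.6407 bits, D_KL(Q||P) = 0.8018 bits. D_KL(Q||P) is larger than D_KL(P||Q) by 0.1611 bits; the two directions differ.

D_KL(P||Q) = Σ P(x) log₂(P(x)/Q(x))

Computing term by term:
  P(1)·log₂(P(1)/Q(1)) = 0.0548·log₂(0.0548/0.2) = -0.10235
  P(2)·log₂(P(2)/Q(2)) = 0.0253·log₂(0.0253/0.2) = -0.07546
  P(3)·log₂(P(3)/Q(3)) = 0.5343·log₂(0.5343/0.2) = 0.75745
  P(4)·log₂(P(4)/Q(4)) = 0.0911·log₂(0.0911/0.2) = -0.10335
  P(5)·log₂(P(5)/Q(5)) = 0.2945·log₂(0.2945/0.2) = 0.16441

D_KL(P||Q) = -0.10235 - 0.07546 + 0.75745 - 0.10335 + 0.16441 = 0.64070 ≈ 0.6407 bits

D_KL(Q||P) = Σ Q(x) log₂(Q(x)/P(x))

Computing term by term:
  Q(1)·log₂(Q(1)/P(1)) = 0.2·log₂(0.2/0.0548) = 0.37355
  Q(2)·log₂(Q(2)/P(2)) = 0.2·log₂(0.2/0.0253) = 0.59656
  Q(3)·log₂(Q(3)/P(3)) = 0.2·log₂(0.2/0.5343) = -0.28353
  Q(4)·log₂(Q(4)/P(4)) = 0.2·log₂(0.2/0.0911) = 0.22690
  Q(5)·log₂(Q(5)/P(5)) = 0.2·log₂(0.2/0.2945) = -0.11165

D_KL(Q||P) = 0.37355 + 0.59656 - 0.28353 + 0.22690 - 0.11165 = 0.80183 ≈ 0.8018 bits

These are NOT equal (difference: 0.1611 bits). KL divergence is asymmetric: D_KL(P||Q) ≠ D_KL(Q||P) in general.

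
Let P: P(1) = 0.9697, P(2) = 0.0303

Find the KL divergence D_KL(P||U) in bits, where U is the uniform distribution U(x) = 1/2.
0.8041 bits

U(i) = 1/2 for all i

D_KL(P||U) = Σ P(x) log₂(P(x) / (1/2))
           = Σ P(x) log₂(P(x)) + log₂(2)
           = log₂(2) - H(P)

H(P) = -Σ P(x) log₂(P(x)):
  -P(1)·log₂(P(1)) = -(0.9697)·log₂(0.9697) = 0.04304
  -P(2)·log₂(P(2)) = -(0.0303)·log₂(0.0303) = 0.15285
H(P) = 0.04304 + 0.15285 = 0.19589 bits

log₂(2) = 1.00000 bits

D_KL(P||U) = 1.00000 - 0.19589 = 0.80411 ≈ 0.8041 bits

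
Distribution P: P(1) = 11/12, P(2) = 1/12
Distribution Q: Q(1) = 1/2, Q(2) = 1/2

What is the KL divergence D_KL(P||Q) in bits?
0.5862 bits

D_KL(P||Q) = Σ P(x) log₂(P(x)/Q(x))

Computing term by term:
  P(1)·log₂(P(1)/Q(1)) = (11/12)·log₂((11/12)/(1/2)) = 0.80160
  P(2)·log₂(P(2)/Q(2)) = (1/12)·log₂((1/12)/(1/2)) = -0.21541

D_KL(P||Q) = 0.80160 - 0.21541 = 0.58619 ≈ 0.5862 bits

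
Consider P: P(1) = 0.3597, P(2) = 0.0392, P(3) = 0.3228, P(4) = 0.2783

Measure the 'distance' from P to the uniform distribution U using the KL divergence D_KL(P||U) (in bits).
0.2461 bits

U(i) = 1/4 for all i

D_KL(P||U) = Σ P(x) log₂(P(x) / (1/4))
           = Σ P(x) log₂(P(x)) + log₂(4)
           = log₂(4) - H(P)

H(P) = -Σ P(x) log₂(P(x)):
  -P(1)·log₂(P(1)) = -(0.3597)·log₂(0.3597) = 0.53061
  -P(2)·log₂(P(2)) = -(0.0392)·log₂(0.0392) = 0.18318
  -P(3)·log₂(P(3)) = -(0.3228)·log₂(0.3228) = 0.52658
  -P(4)·log₂(P(4)) = -(0.2783)·log₂(0.2783) = 0.51354
H(P) = 0.53061 + 0.18318 + 0.52658 + 0.51354 = 1.75391 bits

log₂(4) = 2.00000 bits

D_KL(P||U) = 2.00000 - 1.75391 = 0.24609 ≈ 0.2461 bits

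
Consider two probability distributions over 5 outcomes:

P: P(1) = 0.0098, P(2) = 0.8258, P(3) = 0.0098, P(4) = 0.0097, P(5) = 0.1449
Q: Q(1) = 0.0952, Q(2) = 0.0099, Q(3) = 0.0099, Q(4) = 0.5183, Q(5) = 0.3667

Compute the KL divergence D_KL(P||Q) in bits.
4.9884 bits

D_KL(P||Q) = Σ P(x) log₂(P(x)/Q(x))

Computing term by term:
  P(1)·log₂(P(1)/Q(1)) = 0.0098·log₂(0.0098/0.0952) = -0.03215
  P(2)·log₂(P(2)/Q(2)) = 0.8258·log₂(0.8258/0.0099) = 5.27044
  P(3)·log₂(P(3)/Q(3)) = 0.0098·log₂(0.0098/0.0099) = -0.00014
  P(4)·log₂(P(4)/Q(4)) = 0.0097·log₂(0.0097/0.5183) = -0.05567
  P(5)·log₂(P(5)/Q(5)) = 0.1449·log₂(0.1449/0.3667) = -0.19410

D_KL(P||Q) = -0.03215 + 5.27044 - 0.00014 - 0.05567 - 0.19410 = 4.98838 ≈ 4.9884 bits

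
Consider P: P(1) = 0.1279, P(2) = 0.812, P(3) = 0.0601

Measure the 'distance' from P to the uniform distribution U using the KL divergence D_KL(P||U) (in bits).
0.7177 bits

U(i) = 1/3 for all i

D_KL(P||U) = Σ P(x) log₂(P(x) / (1/3))
           = Σ P(x) log₂(P(x)) + log₂(3)
           = log₂(3) - H(P)

H(P) = -Σ P(x) log₂(P(x)):
  -P(1)·log₂(P(1)) = -(0.1279)·log₂(0.1279) = 0.37947
  -P(2)·log₂(P(2)) = -(0.812)·log₂(0.812) = 0.24396
  -P(3)·log₂(P(3)) = -(0.0601)·log₂(0.0601) = 0.24380
H(P) = 0.37947 + 0.24396 + 0.24380 = 0.86723 bits

log₂(3) = 1.58496 bits

D_KL(P||U) = 1.58496 - 0.86723 = 0.71773 ≈ 0.7177 bits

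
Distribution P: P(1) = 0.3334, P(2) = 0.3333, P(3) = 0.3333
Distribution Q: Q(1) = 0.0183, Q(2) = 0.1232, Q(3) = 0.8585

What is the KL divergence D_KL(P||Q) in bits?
1.4197 bits

D_KL(P||Q) = Σ P(x) log₂(P(x)/Q(x))

Computing term by term:
  P(1)·log₂(P(1)/Q(1)) = 0.3334·log₂(0.3334/0.0183) = 1.39606
  P(2)·log₂(P(2)/Q(2)) = 0.3333·log₂(0.3333/0.1232) = 0.47856
  P(3)·log₂(P(3)/Q(3)) = 0.3333·log₂(0.3333/0.8585) = -0.45495

D_KL(P||Q) = 1.39606 + 0.47856 - 0.45495 = 1.41967 ≈ 1.4197 bits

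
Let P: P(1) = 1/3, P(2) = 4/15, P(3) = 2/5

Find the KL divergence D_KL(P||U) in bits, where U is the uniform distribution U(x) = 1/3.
0.0194 bits

U(i) = 1/3 for all i

D_KL(P||U) = Σ P(x) log₂(P(x) / (1/3))
           = Σ P(x) log₂(P(x)) + log₂(3)
           = log₂(3) - H(P)

H(P) = -Σ P(x) log₂(P(x)):
  -P(1)·log₂(P(1)) = -(1/3)·log₂(1/3) = 0.52832
  -P(2)·log₂(P(2)) = -(4/15)·log₂(4/15) = 0.50850
  -P(3)·log₂(P(3)) = -(2/5)·log₂(2/5) = 0.52877
H(P) = 0.52832 + 0.50850 + 0.52877 = 1.56559 bits

log₂(3) = 1.58496 bits

D_KL(P||U) = 1.58496 - 1.56559 = 0.01937 ≈ 0.0194 bits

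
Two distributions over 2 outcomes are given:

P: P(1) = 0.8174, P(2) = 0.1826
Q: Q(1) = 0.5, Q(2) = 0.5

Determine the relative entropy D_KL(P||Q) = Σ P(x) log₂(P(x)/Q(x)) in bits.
0.3143 bits

D_KL(P||Q) = Σ P(x) log₂(P(x)/Q(x))

Computing term by term:
  P(1)·log₂(P(1)/Q(1)) = 0.8174·log₂(0.8174/0.5) = 0.57963
  P(2)·log₂(P(2)/Q(2)) = 0.1826·log₂(0.1826/0.5) = -0.26536

D_KL(P||Q) = 0.57963 - 0.26536 = 0.31427 ≈ 0.3143 bits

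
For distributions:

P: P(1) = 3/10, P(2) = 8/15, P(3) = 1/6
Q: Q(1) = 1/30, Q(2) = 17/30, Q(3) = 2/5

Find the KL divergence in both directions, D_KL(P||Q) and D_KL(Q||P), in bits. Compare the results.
D_KL(P||Q) = 0.6938 bits, D_KL(Q||P) = 0.4491 bits. D_KL(P||Q) is larger than D_KL(Q||P) by 0.2447 bits; the two directions differ.

D_KL(P||Q) = Σ P(x) log₂(P(x)/Q(x))

Computing term by term:
  P(1)·log₂(P(1)/Q(1)) = (3/10)·log₂((3/10)/(1/30)) = 0.95098
  P(2)·log₂(P(2)/Q(2)) = (8/15)·log₂((8/15)/(17/30)) = -0.04665
  P(3)·log₂(P(3)/Q(3)) = (1/6)·log₂((1/6)/(2/5)) = -0.21051

D_KL(P||Q) = 0.95098 - 0.04665 - 0.21051 = 0.69382 ≈ 0.6938 bits

D_KL(Q||P) = Σ Q(x) log₂(Q(x)/P(x))

Computing term by term:
  Q(1)·log₂(Q(1)/P(1)) = (1/30)·log₂((1/30)/(3/10)) = -0.10566
  Q(2)·log₂(Q(2)/P(2)) = (17/30)·log₂((17/30)/(8/15)) = 0.04956
  Q(3)·log₂(Q(3)/P(3)) = (2/5)·log₂((2/5)/(1/6)) = 0.50521

D_KL(Q||P) = -0.10566 + 0.04956 + 0.50521 = 0.44911 ≈ 0.4491 bits

These are NOT equal (difference: 0.2447 bits). KL divergence is asymmetric: D_KL(P||Q) ≠ D_KL(Q||P) in general.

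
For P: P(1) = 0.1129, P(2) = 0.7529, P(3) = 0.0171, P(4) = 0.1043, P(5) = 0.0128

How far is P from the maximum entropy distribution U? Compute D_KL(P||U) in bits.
1.1374 bits

U(i) = 1/5 for all i

D_KL(P||U) = Σ P(x) log₂(P(x) / (1/5))
           = Σ P(x) log₂(P(x)) + log₂(5)
           = log₂(5) - H(P)

H(P) = -Σ P(x) log₂(P(x)):
  -P(1)·log₂(P(1)) = -(0.1129)·log₂(0.1129) = 0.35528
  -P(2)·log₂(P(2)) = -(0.7529)·log₂(0.7529) = 0.30829
  -P(3)·log₂(P(3)) = -(0.0171)·log₂(0.0171) = 0.10037
  -P(4)·log₂(P(4)) = -(0.1043)·log₂(0.1043) = 0.34014
  -P(5)·log₂(P(5)) = -(0.0128)·log₂(0.0128) = 0.08048
H(P) = 0.35528 + 0.30829 + 0.10037 + 0.34014 + 0.08048 = 1.18456 bits

log₂(5) = 2.32193 bits

D_KL(P||U) = 2.32193 - 1.18456 = 1.13737 ≈ 1.1374 bits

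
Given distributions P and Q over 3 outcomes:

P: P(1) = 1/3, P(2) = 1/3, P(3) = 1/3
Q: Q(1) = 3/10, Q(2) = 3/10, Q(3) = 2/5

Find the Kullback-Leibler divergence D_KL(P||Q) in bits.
0.0137 bits

D_KL(P||Q) = Σ P(x) log₂(P(x)/Q(x))

Computing term by term:
  P(1)·log₂(P(1)/Q(1)) = (1/3)·log₂((1/3)/(3/10)) = 0.05067
  P(2)·log₂(P(2)/Q(2)) = (1/3)·log₂((1/3)/(3/10)) = 0.05067
  P(3)·log₂(P(3)/Q(3)) = (1/3)·log₂((1/3)/(2/5)) = -0.08768

D_KL(P||Q) = 0.05067 + 0.05067 - 0.08768 = 0.01366 ≈ 0.0137 bits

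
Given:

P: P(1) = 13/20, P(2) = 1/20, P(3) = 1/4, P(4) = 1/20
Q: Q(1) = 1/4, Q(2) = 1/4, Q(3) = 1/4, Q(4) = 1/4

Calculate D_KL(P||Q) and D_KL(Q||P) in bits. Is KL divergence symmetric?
D_KL(P||Q) = 0.6638 bits, D_KL(Q||P) = 0.8163 bits. No, KL divergence is not symmetric.

D_KL(P||Q) = Σ P(x) log₂(P(x)/Q(x))

Computing term by term:
  P(1)·log₂(P(1)/Q(1)) = (13/20)·log₂((13/20)/(1/4)) = 0.89603
  P(2)·log₂(P(2)/Q(2)) = (1/20)·log₂((1/20)/(1/4)) = -0.11610
  P(3)·log₂(P(3)/Q(3)) = (1/4)·log₂((1/4)/(1/4)) = 0.00000
  P(4)·log₂(P(4)/Q(4)) = (1/20)·log₂((1/20)/(1/4)) = -0.11610

D_KL(P||Q) = 0.89603 - 0.11610 + 0.00000 - 0.11610 = 0.66383 ≈ 0.6638 bits

D_KL(Q||P) = Σ Q(x) log₂(Q(x)/P(x))

Computing term by term:
  Q(1)·log₂(Q(1)/P(1)) = (1/4)·log₂((1/4)/(13/20)) = -0.34463
  Q(2)·log₂(Q(2)/P(2)) = (1/4)·log₂((1/4)/(1/20)) = 0.58048
  Q(3)·log₂(Q(3)/P(3)) = (1/4)·log₂((1/4)/(1/4)) = 0.00000
  Q(4)·log₂(Q(4)/P(4)) = (1/4)·log₂((1/4)/(1/20)) = 0.58048

D_KL(Q||P) = -0.34463 + 0.58048 + 0.00000 + 0.58048 = 0.81633 ≈ 0.8163 bits

These are NOT equal (difference: 0.1525 bits). KL divergence is asymmetric: D_KL(P||Q) ≠ D_KL(Q||P) in general.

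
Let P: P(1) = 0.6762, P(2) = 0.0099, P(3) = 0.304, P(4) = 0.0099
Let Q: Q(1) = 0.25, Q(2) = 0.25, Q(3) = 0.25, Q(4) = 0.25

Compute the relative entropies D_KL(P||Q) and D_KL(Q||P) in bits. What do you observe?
D_KL(P||Q) = 0.9642 bits, D_KL(Q||P) = 1.8998 bits. The two directions give different values (D_KL(Q||P) exceeds D_KL(P||Q) by 0.9356 bits): KL divergence is asymmetric.

D_KL(P||Q) = Σ P(x) log₂(P(x)/Q(x))

Computing term by term:
  P(1)·log₂(P(1)/Q(1)) = 0.6762·log₂(0.6762/0.25) = 0.97070
  P(2)·log₂(P(2)/Q(2)) = 0.0099·log₂(0.0099/0.25) = -0.04612
  P(3)·log₂(P(3)/Q(3)) = 0.304·log₂(0.304/0.25) = 0.08577
  P(4)·log₂(P(4)/Q(4)) = 0.0099·log₂(0.0099/0.25) = -0.04612

D_KL(P||Q) = 0.97070 - 0.04612 + 0.08577 - 0.04612 = 0.96423 ≈ 0.9642 bits

D_KL(Q||P) = Σ Q(x) log₂(Q(x)/P(x))

Computing term by term:
  Q(1)·log₂(Q(1)/P(1)) = 0.25·log₂(0.25/0.6762) = -0.35888
  Q(2)·log₂(Q(2)/P(2)) = 0.25·log₂(0.25/0.0099) = 1.16459
  Q(3)·log₂(Q(3)/P(3)) = 0.25·log₂(0.25/0.304) = -0.07054
  Q(4)·log₂(Q(4)/P(4)) = 0.25·log₂(0.25/0.0099) = 1.16459

D_KL(Q||P) = -0.35888 + 1.16459 - 0.07054 + 1.16459 = 1.89976 ≈ 1.8998 bits

These are NOT equal (difference: 0.9356 bits). KL divergence is asymmetric: D_KL(P||Q) ≠ D_KL(Q||P) in general.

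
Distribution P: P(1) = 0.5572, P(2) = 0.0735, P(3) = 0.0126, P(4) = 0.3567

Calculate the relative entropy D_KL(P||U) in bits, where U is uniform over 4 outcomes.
0.6431 bits

U(i) = 1/4 for all i

D_KL(P||U) = Σ P(x) log₂(P(x) / (1/4))
           = Σ P(x) log₂(P(x)) + log₂(4)
           = log₂(4) - H(P)

H(P) = -Σ P(x) log₂(P(x)):
  -P(1)·log₂(P(1)) = -(0.5572)·log₂(0.5572) = 0.47013
  -P(2)·log₂(P(2)) = -(0.0735)·log₂(0.0735) = 0.27681
  -P(3)·log₂(P(3)) = -(0.0126)·log₂(0.0126) = 0.07951
  -P(4)·log₂(P(4)) = -(0.3567)·log₂(0.3567) = 0.53049
H(P) = 0.47013 + 0.27681 + 0.07951 + 0.53049 = 1.35694 bits

log₂(4) = 2.00000 bits

D_KL(P||U) = 2.00000 - 1.35694 = 0.64306 ≈ 0.6431 bits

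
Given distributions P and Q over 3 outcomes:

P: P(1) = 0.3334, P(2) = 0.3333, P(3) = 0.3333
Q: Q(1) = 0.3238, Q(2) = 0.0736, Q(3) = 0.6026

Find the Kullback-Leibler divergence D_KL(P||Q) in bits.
0.4556 bits

D_KL(P||Q) = Σ P(x) log₂(P(x)/Q(x))

Computing term by term:
  P(1)·log₂(P(1)/Q(1)) = 0.3334·log₂(0.3334/0.3238) = 0.01405
  P(2)·log₂(P(2)/Q(2)) = 0.3333·log₂(0.3333/0.0736) = 0.72628
  P(3)·log₂(P(3)/Q(3)) = 0.3333·log₂(0.3333/0.6026) = -0.28476

D_KL(P||Q) = 0.01405 + 0.72628 - 0.28476 = 0.45557 ≈ 0.4556 bits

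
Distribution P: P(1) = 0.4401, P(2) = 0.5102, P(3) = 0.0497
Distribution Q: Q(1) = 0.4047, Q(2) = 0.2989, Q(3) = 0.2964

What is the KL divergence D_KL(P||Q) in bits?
0.3188 bits

D_KL(P||Q) = Σ P(x) log₂(P(x)/Q(x))

Computing term by term:
  P(1)·log₂(P(1)/Q(1)) = 0.4401·log₂(0.4401/0.4047) = 0.05324
  P(2)·log₂(P(2)/Q(2)) = 0.5102·log₂(0.5102/0.2989) = 0.39357
  P(3)·log₂(P(3)/Q(3)) = 0.0497·log₂(0.0497/0.2964) = -0.12804

D_KL(P||Q) = 0.05324 + 0.39357 - 0.12804 = 0.31877 ≈ 0.3188 bits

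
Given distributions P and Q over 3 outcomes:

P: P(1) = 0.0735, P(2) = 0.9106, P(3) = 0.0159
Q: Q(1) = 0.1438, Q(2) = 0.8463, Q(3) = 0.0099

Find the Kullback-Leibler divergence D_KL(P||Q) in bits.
0.0359 bits

D_KL(P||Q) = Σ P(x) log₂(P(x)/Q(x))

Computing term by term:
  P(1)·log₂(P(1)/Q(1)) = 0.0735·log₂(0.0735/0.1438) = -0.07117
  P(2)·log₂(P(2)/Q(2)) = 0.9106·log₂(0.9106/0.8463) = 0.09620
  P(3)·log₂(P(3)/Q(3)) = 0.0159·log₂(0.0159/0.0099) = 0.01087

D_KL(P||Q) = -0.07117 + 0.09620 + 0.01087 = 0.03590 ≈ 0.0359 bits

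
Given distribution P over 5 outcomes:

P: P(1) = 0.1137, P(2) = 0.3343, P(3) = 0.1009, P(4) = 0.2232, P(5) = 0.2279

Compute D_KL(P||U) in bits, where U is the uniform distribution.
0.1338 bits

U(i) = 1/5 for all i

D_KL(P||U) = Σ P(x) log₂(P(x) / (1/5))
           = Σ P(x) log₂(P(x)) + log₂(5)
           = log₂(5) - H(P)

H(P) = -Σ P(x) log₂(P(x)):
  -P(1)·log₂(P(1)) = -(0.1137)·log₂(0.1137) = 0.35664
  -P(2)·log₂(P(2)) = -(0.3343)·log₂(0.3343) = 0.52846
  -P(3)·log₂(P(3)) = -(0.1009)·log₂(0.1009) = 0.33388
  -P(4)·log₂(P(4)) = -(0.2232)·log₂(0.2232) = 0.48291
  -P(5)·log₂(P(5)) = -(0.2279)·log₂(0.2279) = 0.48623
H(P) = 0.35664 + 0.52846 + 0.33388 + 0.48291 + 0.48623 = 2.18812 bits

log₂(5) = 2.32193 bits

D_KL(P||U) = 2.32193 - 2.18812 = 0.13381 ≈ 0.1338 bits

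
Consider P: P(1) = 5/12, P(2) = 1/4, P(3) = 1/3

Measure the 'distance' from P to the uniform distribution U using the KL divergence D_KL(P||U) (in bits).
0.0304 bits

U(i) = 1/3 for all i

D_KL(P||U) = Σ P(x) log₂(P(x) / (1/3))
           = Σ P(x) log₂(P(x)) + log₂(3)
           = log₂(3) - H(P)

H(P) = -Σ P(x) log₂(P(x)):
  -P(1)·log₂(P(1)) = -(5/12)·log₂(5/12) = 0.52626
  -P(2)·log₂(P(2)) = -(1/4)·log₂(1/4) = 0.50000
  -P(3)·log₂(P(3)) = -(1/3)·log₂(1/3) = 0.52832
H(P) = 0.52626 + 0.50000 + 0.52832 = 1.55458 bits

log₂(3) = 1.58496 bits

D_KL(P||U) = 1.58496 - 1.55458 = 0.03038 ≈ 0.0304 bits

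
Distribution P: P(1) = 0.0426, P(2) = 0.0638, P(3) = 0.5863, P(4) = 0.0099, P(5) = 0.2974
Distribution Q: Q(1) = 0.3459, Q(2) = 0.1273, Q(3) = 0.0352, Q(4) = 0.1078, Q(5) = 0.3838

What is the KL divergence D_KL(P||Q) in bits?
2.0434 bits

D_KL(P||Q) = Σ P(x) log₂(P(x)/Q(x))

Computing term by term:
  P(1)·log₂(P(1)/Q(1)) = 0.0426·log₂(0.0426/0.3459) = -0.12871
  P(2)·log₂(P(2)/Q(2)) = 0.0638·log₂(0.0638/0.1273) = -0.06358
  P(3)·log₂(P(3)/Q(3)) = 0.5863·log₂(0.5863/0.0352) = 2.37920
  P(4)·log₂(P(4)/Q(4)) = 0.0099·log₂(0.0099/0.1078) = -0.03410
  P(5)·log₂(P(5)/Q(5)) = 0.2974·log₂(0.2974/0.3838) = -0.10943

D_KL(P||Q) = -0.12871 - 0.06358 + 2.37920 - 0.03410 - 0.10943 = 2.04338 ≈ 2.0434 bits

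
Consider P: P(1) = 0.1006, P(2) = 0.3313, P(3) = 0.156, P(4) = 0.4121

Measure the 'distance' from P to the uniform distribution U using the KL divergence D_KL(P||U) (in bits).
0.1935 bits

U(i) = 1/4 for all i

D_KL(P||U) = Σ P(x) log₂(P(x) / (1/4))
           = Σ P(x) log₂(P(x)) + log₂(4)
           = log₂(4) - H(P)

H(P) = -Σ P(x) log₂(P(x)):
  -P(1)·log₂(P(1)) = -(0.1006)·log₂(0.1006) = 0.33332
  -P(2)·log₂(P(2)) = -(0.3313)·log₂(0.3313) = 0.52802
  -P(3)·log₂(P(3)) = -(0.156)·log₂(0.156) = 0.41814
  -P(4)·log₂(P(4)) = -(0.4121)·log₂(0.4121) = 0.52705
H(P) = 0.33332 + 0.52802 + 0.41814 + 0.52705 = 1.80653 bits

log₂(4) = 2.00000 bits

D_KL(P||U) = 2.00000 - 1.80653 = 0.19347 ≈ 0.1935 bits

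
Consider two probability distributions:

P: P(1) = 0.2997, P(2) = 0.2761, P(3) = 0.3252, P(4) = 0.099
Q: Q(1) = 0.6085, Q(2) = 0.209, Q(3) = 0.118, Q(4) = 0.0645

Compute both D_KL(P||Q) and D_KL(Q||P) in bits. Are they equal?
D_KL(P||Q) = 0.3415 bits, D_KL(Q||P) = 0.3253 bits. No, they are not equal.

D_KL(P||Q) = Σ P(x) log₂(P(x)/Q(x))

Computing term by term:
  P(1)·log₂(P(1)/Q(1)) = 0.2997·log₂(0.2997/0.6085) = -0.30621
  P(2)·log₂(P(2)/Q(2)) = 0.2761·log₂(0.2761/0.209) = 0.11091
  P(3)·log₂(P(3)/Q(3)) = 0.3252·log₂(0.3252/0.118) = 0.47562
  P(4)·log₂(P(4)/Q(4)) = 0.099·log₂(0.099/0.0645) = 0.06119

D_KL(P||Q) = -0.30621 + 0.11091 + 0.47562 + 0.06119 = 0.34151 ≈ 0.3415 bits

D_KL(Q||P) = Σ Q(x) log₂(Q(x)/P(x))

Computing term by term:
  Q(1)·log₂(Q(1)/P(1)) = 0.6085·log₂(0.6085/0.2997) = 0.62173
  Q(2)·log₂(Q(2)/P(2)) = 0.209·log₂(0.209/0.2761) = -0.08395
  Q(3)·log₂(Q(3)/P(3)) = 0.118·log₂(0.118/0.3252) = -0.17258
  Q(4)·log₂(Q(4)/P(4)) = 0.0645·log₂(0.0645/0.099) = -0.03987

D_KL(Q||P) = 0.62173 - 0.08395 - 0.17258 - 0.03987 = 0.32533 ≈ 0.3253 bits

These are NOT equal (difference: 0.0162 bits). KL divergence is asymmetric: D_KL(P||Q) ≠ D_KL(Q||P) in general.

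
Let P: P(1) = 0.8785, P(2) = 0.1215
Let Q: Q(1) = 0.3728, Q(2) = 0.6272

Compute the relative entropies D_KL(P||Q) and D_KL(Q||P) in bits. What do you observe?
D_KL(P||Q) = 0.7987 bits, D_KL(Q||P) = 1.0242 bits. The two directions give different values (D_KL(Q||P) exceeds D_KL(P||Q) by 0.2255 bits): KL divergence is asymmetric.

D_KL(P||Q) = Σ P(x) log₂(P(x)/Q(x))

Computing term by term:
  P(1)·log₂(P(1)/Q(1)) = 0.8785·log₂(0.8785/0.3728) = 1.08639
  P(2)·log₂(P(2)/Q(2)) = 0.1215·log₂(0.1215/0.6272) = -0.28771

D_KL(P||Q) = 1.08639 - 0.28771 = 0.79868 ≈ 0.7987 bits

D_KL(Q||P) = Σ Q(x) log₂(Q(x)/P(x))

Computing term by term:
  Q(1)·log₂(Q(1)/P(1)) = 0.3728·log₂(0.3728/0.8785) = -0.46102
  Q(2)·log₂(Q(2)/P(2)) = 0.6272·log₂(0.6272/0.1215) = 1.48519

D_KL(Q||P) = -0.46102 + 1.48519 = 1.02417 ≈ 1.0242 bits

These are NOT equal (difference: 0.2255 bits). KL divergence is asymmetric: D_KL(P||Q) ≠ D_KL(Q||P) in general.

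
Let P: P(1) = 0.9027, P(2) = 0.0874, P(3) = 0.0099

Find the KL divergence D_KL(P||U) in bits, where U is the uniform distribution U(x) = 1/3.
1.0784 bits

U(i) = 1/3 for all i

D_KL(P||U) = Σ P(x) log₂(P(x) / (1/3))
           = Σ P(x) log₂(P(x)) + log₂(3)
           = log₂(3) - H(P)

H(P) = -Σ P(x) log₂(P(x)):
  -P(1)·log₂(P(1)) = -(0.9027)·log₂(0.9027) = 0.13331
  -P(2)·log₂(P(2)) = -(0.0874)·log₂(0.0874) = 0.30732
  -P(3)·log₂(P(3)) = -(0.0099)·log₂(0.0099) = 0.06592
H(P) = 0.13331 + 0.30732 + 0.06592 = 0.50655 bits

log₂(3) = 1.58496 bits

D_KL(P||U) = 1.58496 - 0.50655 = 1.07841 ≈ 1.0784 bits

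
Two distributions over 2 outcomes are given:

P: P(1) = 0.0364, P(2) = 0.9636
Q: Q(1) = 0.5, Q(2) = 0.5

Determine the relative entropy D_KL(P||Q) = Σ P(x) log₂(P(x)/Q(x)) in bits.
0.7745 bits

D_KL(P||Q) = Σ P(x) log₂(P(x)/Q(x))

Computing term by term:
  P(1)·log₂(P(1)/Q(1)) = 0.0364·log₂(0.0364/0.5) = -0.13759
  P(2)·log₂(P(2)/Q(2)) = 0.9636·log₂(0.9636/0.5) = 0.91205

D_KL(P||Q) = -0.13759 + 0.91205 = 0.77446 ≈ 0.7745 bits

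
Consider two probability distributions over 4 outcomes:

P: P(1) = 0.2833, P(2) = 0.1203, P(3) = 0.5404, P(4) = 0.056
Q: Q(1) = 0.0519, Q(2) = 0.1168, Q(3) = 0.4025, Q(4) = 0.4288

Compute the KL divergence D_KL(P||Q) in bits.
0.7640 bits

D_KL(P||Q) = Σ P(x) log₂(P(x)/Q(x))

Computing term by term:
  P(1)·log₂(P(1)/Q(1)) = 0.2833·log₂(0.2833/0.0519) = 0.69367
  P(2)·log₂(P(2)/Q(2)) = 0.1203·log₂(0.1203/0.1168) = 0.00512
  P(3)·log₂(P(3)/Q(3)) = 0.5404·log₂(0.5404/0.4025) = 0.22969
  P(4)·log₂(P(4)/Q(4)) = 0.056·log₂(0.056/0.4288) = -0.16446

D_KL(P||Q) = 0.69367 + 0.00512 + 0.22969 - 0.16446 = 0.76402 ≈ 0.7640 bits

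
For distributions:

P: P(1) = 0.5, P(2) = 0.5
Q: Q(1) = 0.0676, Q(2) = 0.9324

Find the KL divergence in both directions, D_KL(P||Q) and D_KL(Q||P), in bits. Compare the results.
D_KL(P||Q) = 0.9939 bits, D_KL(Q||P) = 0.6431 bits. D_KL(P||Q) is larger than D_KL(Q||P) by 0.3508 bits; the two directions differ.

D_KL(P||Q) = Σ P(x) log₂(P(x)/Q(x))

Computing term by term:
  P(1)·log₂(P(1)/Q(1)) = 0.5·log₂(0.5/0.0676) = 1.44342
  P(2)·log₂(P(2)/Q(2)) = 0.5·log₂(0.5/0.9324) = -0.44951

D_KL(P||Q) = 1.44342 - 0.44951 = 0.99391 ≈ 0.9939 bits

D_KL(Q||P) = Σ Q(x) log₂(Q(x)/P(x))

Computing term by term:
  Q(1)·log₂(Q(1)/P(1)) = 0.0676·log₂(0.0676/0.5) = -0.19515
  Q(2)·log₂(Q(2)/P(2)) = 0.9324·log₂(0.9324/0.5) = 0.83825

D_KL(Q||P) = -0.19515 + 0.83825 = 0.64310 ≈ 0.6431 bits

These are NOT equal (difference: 0.3508 bits). KL divergence is asymmetric: D_KL(P||Q) ≠ D_KL(Q||P) in general.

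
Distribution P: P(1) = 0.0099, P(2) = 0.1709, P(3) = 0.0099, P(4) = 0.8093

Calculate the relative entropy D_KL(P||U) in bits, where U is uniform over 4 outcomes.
1.1855 bits

U(i) = 1/4 for all i

D_KL(P||U) = Σ P(x) log₂(P(x) / (1/4))
           = Σ P(x) log₂(P(x)) + log₂(4)
           = log₂(4) - H(P)

H(P) = -Σ P(x) log₂(P(x)):
  -P(1)·log₂(P(1)) = -(0.0099)·log₂(0.0099) = 0.06592
  -P(2)·log₂(P(2)) = -(0.1709)·log₂(0.1709) = 0.43559
  -P(3)·log₂(P(3)) = -(0.0099)·log₂(0.0099) = 0.06592
  -P(4)·log₂(P(4)) = -(0.8093)·log₂(0.8093) = 0.24704
H(P) = 0.06592 + 0.43559 + 0.06592 + 0.24704 = 0.81447 bits

log₂(4) = 2.00000 bits

D_KL(P||U) = 2.00000 - 0.81447 = 1.18553 ≈ 1.1855 bits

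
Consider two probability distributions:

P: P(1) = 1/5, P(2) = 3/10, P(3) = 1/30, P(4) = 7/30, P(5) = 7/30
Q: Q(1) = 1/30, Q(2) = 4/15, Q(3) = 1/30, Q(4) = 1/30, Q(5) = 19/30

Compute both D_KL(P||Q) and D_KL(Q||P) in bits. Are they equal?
D_KL(P||Q) = 0.8869 bits, D_KL(Q||P) = 0.6873 bits. No, they are not equal.

D_KL(P||Q) = Σ P(x) log₂(P(x)/Q(x))

Computing term by term:
  P(1)·log₂(P(1)/Q(1)) = (1/5)·log₂((1/5)/(1/30)) = 0.51699
  P(2)·log₂(P(2)/Q(2)) = (3/10)·log₂((3/10)/(4/15)) = 0.05098
  P(3)·log₂(P(3)/Q(3)) = (1/30)·log₂((1/30)/(1/30)) = 0.00000
  P(4)·log₂(P(4)/Q(4)) = (7/30)·log₂((7/30)/(1/30)) = 0.65505
  P(5)·log₂(P(5)/Q(5)) = (7/30)·log₂((7/30)/(19/30)) = -0.33613

D_KL(P||Q) = 0.51699 + 0.05098 + 0.00000 + 0.65505 - 0.33613 = 0.88689 ≈ 0.8869 bits

D_KL(Q||P) = Σ Q(x) log₂(Q(x)/P(x))

Computing term by term:
  Q(1)·log₂(Q(1)/P(1)) = (1/30)·log₂((1/30)/(1/5)) = -0.08617
  Q(2)·log₂(Q(2)/P(2)) = (4/15)·log₂((4/15)/(3/10)) = -0.04531
  Q(3)·log₂(Q(3)/P(3)) = (1/30)·log₂((1/30)/(1/30)) = 0.00000
  Q(4)·log₂(Q(4)/P(4)) = (1/30)·log₂((1/30)/(7/30)) = -0.09358
  Q(5)·log₂(Q(5)/P(5)) = (19/30)·log₂((19/30)/(7/30)) = 0.91236

D_KL(Q||P) = -0.08617 - 0.04531 + 0.00000 - 0.09358 + 0.91236 = 0.68730 ≈ 0.6873 bits

These are NOT equal (difference: 0.1996 bits). KL divergence is asymmetric: D_KL(P||Q) ≠ D_KL(Q||P) in general.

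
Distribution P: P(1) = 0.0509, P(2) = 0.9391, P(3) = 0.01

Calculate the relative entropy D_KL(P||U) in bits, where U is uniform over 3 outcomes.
1.2147 bits

U(i) = 1/3 for all i

D_KL(P||U) = Σ P(x) log₂(P(x) / (1/3))
           = Σ P(x) log₂(P(x)) + log₂(3)
           = log₂(3) - H(P)

H(P) = -Σ P(x) log₂(P(x)):
  -P(1)·log₂(P(1)) = -(0.0509)·log₂(0.0509) = 0.21868
  -P(2)·log₂(P(2)) = -(0.9391)·log₂(0.9391) = 0.08513
  -P(3)·log₂(P(3)) = -(0.01)·log₂(0.01) = 0.06644
H(P) = 0.21868 + 0.08513 + 0.06644 = 0.37025 bits

log₂(3) = 1.58496 bits

D_KL(P||U) = 1.58496 - 0.37025 = 1.21471 ≈ 1.2147 bits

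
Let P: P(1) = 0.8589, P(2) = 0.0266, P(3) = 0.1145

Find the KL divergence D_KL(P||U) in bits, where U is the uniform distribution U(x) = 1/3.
0.8993 bits

U(i) = 1/3 for all i

D_KL(P||U) = Σ P(x) log₂(P(x) / (1/3))
           = Σ P(x) log₂(P(x)) + log₂(3)
           = log₂(3) - H(P)

H(P) = -Σ P(x) log₂(P(x)):
  -P(1)·log₂(P(1)) = -(0.8589)·log₂(0.8589) = 0.18848
  -P(2)·log₂(P(2)) = -(0.0266)·log₂(0.0266) = 0.13918
  -P(3)·log₂(P(3)) = -(0.1145)·log₂(0.1145) = 0.35799
H(P) = 0.18848 + 0.13918 + 0.35799 = 0.68565 bits

log₂(3) = 1.58496 bits

D_KL(P||U) = 1.58496 - 0.68565 = 0.89931 ≈ 0.8993 bits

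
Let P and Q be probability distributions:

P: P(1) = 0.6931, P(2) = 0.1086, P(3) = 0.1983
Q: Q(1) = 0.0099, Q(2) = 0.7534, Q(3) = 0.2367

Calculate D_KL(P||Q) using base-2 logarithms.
3.8942 bits

D_KL(P||Q) = Σ P(x) log₂(P(x)/Q(x))

Computing term by term:
  P(1)·log₂(P(1)/Q(1)) = 0.6931·log₂(0.6931/0.0099) = 4.24835
  P(2)·log₂(P(2)/Q(2)) = 0.1086·log₂(0.1086/0.7534) = -0.30347
  P(3)·log₂(P(3)/Q(3)) = 0.1983·log₂(0.1983/0.2367) = -0.05064

D_KL(P||Q) = 4.24835 - 0.30347 - 0.05064 = 3.89424 ≈ 3.8942 bits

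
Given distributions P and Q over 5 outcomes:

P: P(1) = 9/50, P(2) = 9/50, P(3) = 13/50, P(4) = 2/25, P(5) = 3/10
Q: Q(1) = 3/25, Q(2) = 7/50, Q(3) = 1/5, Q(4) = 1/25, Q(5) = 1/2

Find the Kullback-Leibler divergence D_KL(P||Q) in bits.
0.1279 bits

D_KL(P||Q) = Σ P(x) log₂(P(x)/Q(x))

Computing term by term:
  P(1)·log₂(P(1)/Q(1)) = (9/50)·log₂((9/50)/(3/25)) = 0.10529
  P(2)·log₂(P(2)/Q(2)) = (9/50)·log₂((9/50)/(7/50)) = 0.06526
  P(3)·log₂(P(3)/Q(3)) = (13/50)·log₂((13/50)/(1/5)) = 0.09841
  P(4)·log₂(P(4)/Q(4)) = (2/25)·log₂((2/25)/(1/25)) = 0.08000
  P(5)·log₂(P(5)/Q(5)) = (3/10)·log₂((3/10)/(1/2)) = -0.22109

D_KL(P||Q) = 0.10529 + 0.06526 + 0.09841 + 0.08000 - 0.22109 = 0.12787 ≈ 0.1279 bits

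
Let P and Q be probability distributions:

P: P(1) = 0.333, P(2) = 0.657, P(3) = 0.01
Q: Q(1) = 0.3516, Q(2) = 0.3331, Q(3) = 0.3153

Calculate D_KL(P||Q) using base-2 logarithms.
0.5679 bits

D_KL(P||Q) = Σ P(x) log₂(P(x)/Q(x))

Computing term by term:
  P(1)·log₂(P(1)/Q(1)) = 0.333·log₂(0.333/0.3516) = -0.02611
  P(2)·log₂(P(2)/Q(2)) = 0.657·log₂(0.657/0.3331) = 0.64382
  P(3)·log₂(P(3)/Q(3)) = 0.01·log₂(0.01/0.3153) = -0.04979

D_KL(P||Q) = -0.02611 + 0.64382 - 0.04979 = 0.56792 ≈ 0.5679 bits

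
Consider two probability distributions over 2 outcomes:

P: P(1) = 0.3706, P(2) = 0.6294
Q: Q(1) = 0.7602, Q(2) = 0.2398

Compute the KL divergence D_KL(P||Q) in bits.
0.4921 bits

D_KL(P||Q) = Σ P(x) log₂(P(x)/Q(x))

Computing term by term:
  P(1)·log₂(P(1)/Q(1)) = 0.3706·log₂(0.3706/0.7602) = -0.38413
  P(2)·log₂(P(2)/Q(2)) = 0.6294·log₂(0.6294/0.2398) = 0.87622

D_KL(P||Q) = -0.38413 + 0.87622 = 0.49209 ≈ 0.4921 bits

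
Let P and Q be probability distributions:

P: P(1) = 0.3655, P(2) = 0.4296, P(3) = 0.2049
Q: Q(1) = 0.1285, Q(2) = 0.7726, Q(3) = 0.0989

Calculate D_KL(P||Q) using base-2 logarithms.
0.4028 bits

D_KL(P||Q) = Σ P(x) log₂(P(x)/Q(x))

Computing term by term:
  P(1)·log₂(P(1)/Q(1)) = 0.3655·log₂(0.3655/0.1285) = 0.55121
  P(2)·log₂(P(2)/Q(2)) = 0.4296·log₂(0.4296/0.7726) = -0.36375
  P(3)·log₂(P(3)/Q(3)) = 0.2049·log₂(0.2049/0.0989) = 0.21532

D_KL(P||Q) = 0.55121 - 0.36375 + 0.21532 = 0.40278 ≈ 0.4028 bits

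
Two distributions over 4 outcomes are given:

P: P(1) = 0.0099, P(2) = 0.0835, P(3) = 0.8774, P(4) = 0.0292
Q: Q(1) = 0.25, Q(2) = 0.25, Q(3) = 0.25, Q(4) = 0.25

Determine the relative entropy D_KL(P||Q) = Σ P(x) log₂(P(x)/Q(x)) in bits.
1.3206 bits

D_KL(P||Q) = Σ P(x) log₂(P(x)/Q(x))

Computing term by term:
  P(1)·log₂(P(1)/Q(1)) = 0.0099·log₂(0.0099/0.25) = -0.04612
  P(2)·log₂(P(2)/Q(2)) = 0.0835·log₂(0.0835/0.25) = -0.13210
  P(3)·log₂(P(3)/Q(3)) = 0.8774·log₂(0.8774/0.25) = 1.58924
  P(4)·log₂(P(4)/Q(4)) = 0.0292·log₂(0.0292/0.25) = -0.09046

D_KL(P||Q) = -0.04612 - 0.13210 + 1.58924 - 0.09046 = 1.32056 ≈ 1.3206 bits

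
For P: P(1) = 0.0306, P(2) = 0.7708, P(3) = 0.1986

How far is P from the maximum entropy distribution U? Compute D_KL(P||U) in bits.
0.6784 bits

U(i) = 1/3 for all i

D_KL(P||U) = Σ P(x) log₂(P(x) / (1/3))
           = Σ P(x) log₂(P(x)) + log₂(3)
           = log₂(3) - H(P)

H(P) = -Σ P(x) log₂(P(x)):
  -P(1)·log₂(P(1)) = -(0.0306)·log₂(0.0306) = 0.15393
  -P(2)·log₂(P(2)) = -(0.7708)·log₂(0.7708) = 0.28949
  -P(3)·log₂(P(3)) = -(0.1986)·log₂(0.1986) = 0.46315
H(P) = 0.15393 + 0.28949 + 0.46315 = 0.90657 bits

log₂(3) = 1.58496 bits

D_KL(P||U) = 1.58496 - 0.90657 = 0.67839 ≈ 0.6784 bits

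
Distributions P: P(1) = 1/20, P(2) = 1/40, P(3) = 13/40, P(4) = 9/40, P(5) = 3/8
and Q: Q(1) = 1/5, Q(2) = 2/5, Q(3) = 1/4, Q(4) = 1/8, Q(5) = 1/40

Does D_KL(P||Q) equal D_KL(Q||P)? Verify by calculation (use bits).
D_KL(P||Q) = 1.5789 bits, D_KL(Q||P) = 1.7017 bits. No — D_KL(P||Q) ≠ D_KL(Q||P) for this pair.

D_KL(P||Q) = Σ P(x) log₂(P(x)/Q(x))

Computing term by term:
  P(1)·log₂(P(1)/Q(1)) = (1/20)·log₂((1/20)/(1/5)) = -0.10000
  P(2)·log₂(P(2)/Q(2)) = (1/40)·log₂((1/40)/(2/5)) = -0.10000
  P(3)·log₂(P(3)/Q(3)) = (13/40)·log₂((13/40)/(1/4)) = 0.12302
  P(4)·log₂(P(4)/Q(4)) = (9/40)·log₂((9/40)/(1/8)) = 0.19080
  P(5)·log₂(P(5)/Q(5)) = (3/8)·log₂((3/8)/(1/40)) = 1.46508

D_KL(P||Q) = -0.10000 - 0.10000 + 0.12302 + 0.19080 + 1.46508 = 1.57890 ≈ 1.5789 bits

D_KL(Q||P) = Σ Q(x) log₂(Q(x)/P(x))

Computing term by term:
  Q(1)·log₂(Q(1)/P(1)) = (1/5)·log₂((1/5)/(1/20)) = 0.40000
  Q(2)·log₂(Q(2)/P(2)) = (2/5)·log₂((2/5)/(1/40)) = 1.60000
  Q(3)·log₂(Q(3)/P(3)) = (1/4)·log₂((1/4)/(13/40)) = -0.09463
  Q(4)·log₂(Q(4)/P(4)) = (1/8)·log₂((1/8)/(9/40)) = -0.10600
  Q(5)·log₂(Q(5)/P(5)) = (1/40)·log₂((1/40)/(3/8)) = -0.09767

D_KL(Q||P) = 0.40000 + 1.60000 - 0.09463 - 0.10600 - 0.09767 = 1.70170 ≈ 1.7017 bits

These are NOT equal (difference: 0.1228 bits). KL divergence is asymmetric: D_KL(P||Q) ≠ D_KL(Q||P) in general.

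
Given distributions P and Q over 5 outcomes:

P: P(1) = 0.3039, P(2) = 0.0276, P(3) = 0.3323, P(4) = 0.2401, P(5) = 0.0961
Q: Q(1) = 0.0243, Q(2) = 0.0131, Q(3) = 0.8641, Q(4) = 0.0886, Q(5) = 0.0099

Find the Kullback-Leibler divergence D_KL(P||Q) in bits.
1.3396 bits

D_KL(P||Q) = Σ P(x) log₂(P(x)/Q(x))

Computing term by term:
  P(1)·log₂(P(1)/Q(1)) = 0.3039·log₂(0.3039/0.0243) = 1.10758
  P(2)·log₂(P(2)/Q(2)) = 0.0276·log₂(0.0276/0.0131) = 0.02967
  P(3)·log₂(P(3)/Q(3)) = 0.3323·log₂(0.3323/0.8641) = -0.45815
  P(4)·log₂(P(4)/Q(4)) = 0.2401·log₂(0.2401/0.0886) = 0.34533
  P(5)·log₂(P(5)/Q(5)) = 0.0961·log₂(0.0961/0.0099) = 0.31512

D_KL(P||Q) = 1.10758 + 0.02967 - 0.45815 + 0.34533 + 0.31512 = 1.33955 ≈ 1.3396 bits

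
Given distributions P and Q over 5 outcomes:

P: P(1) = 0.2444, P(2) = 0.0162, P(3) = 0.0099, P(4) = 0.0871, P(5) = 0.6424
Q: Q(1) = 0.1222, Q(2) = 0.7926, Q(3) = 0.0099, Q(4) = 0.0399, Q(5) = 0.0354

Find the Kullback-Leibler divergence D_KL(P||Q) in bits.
2.9379 bits

D_KL(P||Q) = Σ P(x) log₂(P(x)/Q(x))

Computing term by term:
  P(1)·log₂(P(1)/Q(1)) = 0.2444·log₂(0.2444/0.1222) = 0.24440
  P(2)·log₂(P(2)/Q(2)) = 0.0162·log₂(0.0162/0.7926) = -0.09092
  P(3)·log₂(P(3)/Q(3)) = 0.0099·log₂(0.0099/0.0099) = 0.00000
  P(4)·log₂(P(4)/Q(4)) = 0.0871·log₂(0.0871/0.0399) = 0.09810
  P(5)·log₂(P(5)/Q(5)) = 0.6424·log₂(0.6424/0.0354) = 2.68629

D_KL(P||Q) = 0.24440 - 0.09092 + 0.00000 + 0.09810 + 2.68629 = 2.93787 ≈ 2.9379 bits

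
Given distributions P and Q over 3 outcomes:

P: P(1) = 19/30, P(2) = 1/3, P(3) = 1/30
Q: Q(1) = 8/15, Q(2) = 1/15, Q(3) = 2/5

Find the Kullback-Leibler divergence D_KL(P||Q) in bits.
0.8115 bits

D_KL(P||Q) = Σ P(x) log₂(P(x)/Q(x))

Computing term by term:
  P(1)·log₂(P(1)/Q(1)) = (19/30)·log₂((19/30)/(8/15)) = 0.15702
  P(2)·log₂(P(2)/Q(2)) = (1/3)·log₂((1/3)/(1/15)) = 0.77398
  P(3)·log₂(P(3)/Q(3)) = (1/30)·log₂((1/30)/(2/5)) = -0.11950

D_KL(P||Q) = 0.15702 + 0.77398 - 0.11950 = 0.81150 ≈ 0.8115 bits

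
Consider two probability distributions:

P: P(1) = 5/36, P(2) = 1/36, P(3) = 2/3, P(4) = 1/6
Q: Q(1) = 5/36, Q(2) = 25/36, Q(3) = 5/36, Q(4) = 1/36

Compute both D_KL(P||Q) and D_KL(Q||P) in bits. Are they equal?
D_KL(P||Q) = 1.8105 bits, D_KL(Q||P) = 2.8388 bits. No, they are not equal.

D_KL(P||Q) = Σ P(x) log₂(P(x)/Q(x))

Computing term by term:
  P(1)·log₂(P(1)/Q(1)) = (5/36)·log₂((5/36)/(5/36)) = 0.00000
  P(2)·log₂(P(2)/Q(2)) = (1/36)·log₂((1/36)/(25/36)) = -0.12900
  P(3)·log₂(P(3)/Q(3)) = (2/3)·log₂((2/3)/(5/36)) = 1.50869
  P(4)·log₂(P(4)/Q(4)) = (1/6)·log₂((1/6)/(1/36)) = 0.43083

D_KL(P||Q) = 0.00000 - 0.12900 + 1.50869 + 0.43083 = 1.81052 ≈ 1.8105 bits

D_KL(Q||P) = Σ Q(x) log₂(Q(x)/P(x))

Computing term by term:
  Q(1)·log₂(Q(1)/P(1)) = (5/36)·log₂((5/36)/(5/36)) = 0.00000
  Q(2)·log₂(Q(2)/P(2)) = (25/36)·log₂((25/36)/(1/36)) = 3.22490
  Q(3)·log₂(Q(3)/P(3)) = (5/36)·log₂((5/36)/(2/3)) = -0.31431
  Q(4)·log₂(Q(4)/P(4)) = (1/36)·log₂((1/36)/(1/6)) = -0.07180

D_KL(Q||P) = 0.00000 + 3.22490 - 0.31431 - 0.07180 = 2.83879 ≈ 2.8388 bits

These are NOT equal (difference: 1.0283 bits). KL divergence is asymmetric: D_KL(P||Q) ≠ D_KL(Q||P) in general.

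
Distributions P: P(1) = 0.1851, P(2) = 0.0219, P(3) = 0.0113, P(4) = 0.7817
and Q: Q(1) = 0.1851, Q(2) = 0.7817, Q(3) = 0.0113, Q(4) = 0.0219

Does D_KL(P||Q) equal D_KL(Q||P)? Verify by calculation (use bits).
D_KL(P||Q) = 3.9188 bits, D_KL(Q||P) = 3.9188 bits. Yes — for this pair D_KL(P||Q) = D_KL(Q||P).

D_KL(P||Q) = Σ P(x) log₂(P(x)/Q(x))

Computing term by term:
  P(1)·log₂(P(1)/Q(1)) = 0.1851·log₂(0.1851/0.1851) = 0.00000
  P(2)·log₂(P(2)/Q(2)) = 0.0219·log₂(0.0219/0.7817) = -0.11295
  P(3)·log₂(P(3)/Q(3)) = 0.0113·log₂(0.0113/0.0113) = 0.00000
  P(4)·log₂(P(4)/Q(4)) = 0.7817·log₂(0.7817/0.0219) = 4.03171

D_KL(P||Q) = 0.00000 - 0.11295 + 0.00000 + 4.03171 = 3.91876 ≈ 3.9188 bits

D_KL(Q||P) = Σ Q(x) log₂(Q(x)/P(x))

Computing term by term:
  Q(1)·log₂(Q(1)/P(1)) = 0.1851·log₂(0.1851/0.1851) = 0.00000
  Q(2)·log₂(Q(2)/P(2)) = 0.7817·log₂(0.7817/0.0219) = 4.03171
  Q(3)·log₂(Q(3)/P(3)) = 0.0113·log₂(0.0113/0.0113) = 0.00000
  Q(4)·log₂(Q(4)/P(4)) = 0.0219·log₂(0.0219/0.7817) = -0.11295

D_KL(Q||P) = 0.00000 + 4.03171 + 0.00000 - 0.11295 = 3.91876 ≈ 3.9188 bits

These ARE equal here. Q is P with outcomes relabeled (Q(2) = P(4), Q(4) = P(2)) by a relabeling that is its own inverse, so the two sums contain exactly the same terms in a different order. This is a special case — KL divergence is not symmetric in general: D_KL(P||Q) ≠ D_KL(Q||P) for most P, Q.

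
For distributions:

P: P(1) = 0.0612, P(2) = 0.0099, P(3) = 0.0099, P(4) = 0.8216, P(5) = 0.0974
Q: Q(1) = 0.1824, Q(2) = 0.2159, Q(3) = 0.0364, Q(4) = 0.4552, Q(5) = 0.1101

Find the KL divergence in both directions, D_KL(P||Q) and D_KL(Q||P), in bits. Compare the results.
D_KL(P||Q) = 0.5237 bits, D_KL(Q||P) = 0.9475 bits. D_KL(Q||P) is larger than D_KL(P||Q) by 0.4238 bits; the two directions differ.

D_KL(P||Q) = Σ P(x) log₂(P(x)/Q(x))

Computing term by term:
  P(1)·log₂(P(1)/Q(1)) = 0.0612·log₂(0.0612/0.1824) = -0.09642
  P(2)·log₂(P(2)/Q(2)) = 0.0099·log₂(0.0099/0.2159) = -0.04402
  P(3)·log₂(P(3)/Q(3)) = 0.0099·log₂(0.0099/0.0364) = -0.01860
  P(4)·log₂(P(4)/Q(4)) = 0.8216·log₂(0.8216/0.4552) = 0.69995
  P(5)·log₂(P(5)/Q(5)) = 0.0974·log₂(0.0974/0.1101) = -0.01722

D_KL(P||Q) = -0.09642 - 0.04402 - 0.01860 + 0.69995 - 0.01722 = 0.52369 ≈ 0.5237 bits

D_KL(Q||P) = Σ Q(x) log₂(Q(x)/P(x))

Computing term by term:
  Q(1)·log₂(Q(1)/P(1)) = 0.1824·log₂(0.1824/0.0612) = 0.28737
  Q(2)·log₂(Q(2)/P(2)) = 0.2159·log₂(0.2159/0.0099) = 0.96006
  Q(3)·log₂(Q(3)/P(3)) = 0.0364·log₂(0.0364/0.0099) = 0.06838
  Q(4)·log₂(Q(4)/P(4)) = 0.4552·log₂(0.4552/0.8216) = -0.38780
  Q(5)·log₂(Q(5)/P(5)) = 0.1101·log₂(0.1101/0.0974) = 0.01947

D_KL(Q||P) = 0.28737 + 0.96006 + 0.06838 - 0.38780 + 0.01947 = 0.94748 ≈ 0.9475 bits

These are NOT equal (difference: 0.4238 bits). KL divergence is asymmetric: D_KL(P||Q) ≠ D_KL(Q||P) in general.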